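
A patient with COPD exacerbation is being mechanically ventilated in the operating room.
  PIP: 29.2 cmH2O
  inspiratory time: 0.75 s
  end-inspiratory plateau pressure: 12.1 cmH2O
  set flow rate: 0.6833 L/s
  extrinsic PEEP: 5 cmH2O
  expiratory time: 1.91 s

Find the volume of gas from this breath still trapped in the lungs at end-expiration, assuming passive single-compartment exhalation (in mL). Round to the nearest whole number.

178

Vt = flow × Ti = 0.6833 L/s × 0.75 s × 1000 mL/L = 512.48 mL.
R = (PIP − Pplat)/V̇ = (29.2 − 12.1) / 0.6833 = 17.1/0.6833 = 25.026 cmH2O·s/L.
C = Vt/(Pplat − PEEP) = 512.48 / (12.1 − 5) = 512.48/7.1 = 72.18 mL/cmH2O.
τ = R × C = 25.026 × 0.07218 L/cmH2O = 1.806 s.
Fraction remaining = e^(−Te/τ) = e^(−1.91/1.806) = 0.3473.
Trapped volume = 512.48 × 0.3473 = 177.98 mL.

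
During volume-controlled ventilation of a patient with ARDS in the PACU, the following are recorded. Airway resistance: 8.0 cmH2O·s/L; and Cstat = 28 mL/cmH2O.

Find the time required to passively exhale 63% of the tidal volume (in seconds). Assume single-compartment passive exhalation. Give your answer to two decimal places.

τ = R × C = 8.0 × 28 mL/cmH2O = 8.0 × 0.028 L/cmH2O = 0.224 s.
Exhaled fraction f = 1 − e^(−t/τ) → t = −τ·ln(1 − f) = −0.224·ln(0.37) = 0.2227 s.

0.22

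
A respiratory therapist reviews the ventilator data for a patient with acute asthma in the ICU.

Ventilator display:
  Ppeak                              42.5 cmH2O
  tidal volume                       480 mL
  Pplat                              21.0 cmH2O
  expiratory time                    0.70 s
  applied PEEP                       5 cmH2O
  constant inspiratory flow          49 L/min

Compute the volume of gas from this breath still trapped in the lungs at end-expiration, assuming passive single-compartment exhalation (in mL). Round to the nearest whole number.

198

Flow: 49 L/min ÷ 60 = 0.8167 L/s.
R = (PIP − Pplat)/V̇ = (42.5 − 21.0) / 0.8167 = 21.5/0.8167 = 26.325 cmH2O·s/L.
C = Vt/(Pplat − PEEP) = 480.0 / (21.0 − 5) = 480.0/16.0 = 30.0 mL/cmH2O.
τ = R × C = 26.325 × 0.03 L/cmH2O = 0.7898 s.
Fraction remaining = e^(−Te/τ) = e^(−0.70/0.7898) = 0.4122.
Trapped volume = 480.0 × 0.4122 = 197.86 mL.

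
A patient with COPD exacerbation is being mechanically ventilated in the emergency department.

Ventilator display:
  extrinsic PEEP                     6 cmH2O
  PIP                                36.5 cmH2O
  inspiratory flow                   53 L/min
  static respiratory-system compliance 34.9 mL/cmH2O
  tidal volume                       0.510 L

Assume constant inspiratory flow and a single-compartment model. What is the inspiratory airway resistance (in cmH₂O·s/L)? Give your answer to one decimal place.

Flow: 53 L/min ÷ 60 = 0.8833 L/s.
Equation of motion (constant flow): PIP = Vt/C + R·V̇ + PEEP.
R·V̇ = PIP − Vt/C − PEEP = 36.5 − 510/34.9 − 6 = 36.5 − 14.613 − 6 = 15.887 cmH2O.
R = 15.887 / 0.8833 = 17.986 cmH2O·s/L.

18.0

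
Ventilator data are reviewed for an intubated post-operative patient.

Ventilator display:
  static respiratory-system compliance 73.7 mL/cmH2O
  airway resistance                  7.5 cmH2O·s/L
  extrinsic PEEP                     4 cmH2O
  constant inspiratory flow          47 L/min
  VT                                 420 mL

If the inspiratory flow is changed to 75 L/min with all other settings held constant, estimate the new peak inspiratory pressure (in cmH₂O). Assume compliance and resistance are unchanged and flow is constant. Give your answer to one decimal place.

Flow: 47 L/min ÷ 60 = 0.7833 L/s.
New flow: 75 L/min ÷ 60 = 1.25 L/s.
PIP = Vt/C + R·V̇ + PEEP (constant-flow equation of motion).
Only the resistive term changes: ΔPIP = R × ΔV̇ = 7.5 × (1.25 − 0.7833) = 7.5 × 0.4667 = 3.5 cmH2O.
Original PIP = 420/73.7 + 7.5×0.7833 + 4 = 15.574 cmH2O; new PIP = 15.574 + (3.5) = 19.074 cmH2O.

19.1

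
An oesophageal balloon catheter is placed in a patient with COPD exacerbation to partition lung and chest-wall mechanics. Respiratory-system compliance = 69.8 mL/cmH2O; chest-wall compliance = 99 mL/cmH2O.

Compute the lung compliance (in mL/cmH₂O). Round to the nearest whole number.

1/CL = 1/Crs − 1/Ccw.
1/CL = 1/69.8 − 1/99 = 0.004226.
CL = 236.63 mL/cmH2O.

237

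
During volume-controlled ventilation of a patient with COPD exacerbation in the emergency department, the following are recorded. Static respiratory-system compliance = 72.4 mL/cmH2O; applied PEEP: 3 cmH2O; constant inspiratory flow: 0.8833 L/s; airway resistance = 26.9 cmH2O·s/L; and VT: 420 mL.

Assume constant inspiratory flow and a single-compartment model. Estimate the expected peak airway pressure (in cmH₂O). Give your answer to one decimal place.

32.6

Equation of motion (constant flow): PIP = Vt/C + R·V̇ + PEEP.
PIP = 420/72.4 + 26.9×0.8833 + 3 = 5.801 + 23.761 + 3 = 32.562 cmH2O.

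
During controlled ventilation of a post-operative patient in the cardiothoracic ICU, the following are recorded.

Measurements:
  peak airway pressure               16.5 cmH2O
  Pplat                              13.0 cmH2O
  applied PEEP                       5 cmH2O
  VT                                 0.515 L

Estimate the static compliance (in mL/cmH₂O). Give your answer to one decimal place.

64.4

Cstat = Vt / (Pplat − PEEP) = 515 / (13.0 − 5) = 515 / 8.0 = 64.375 mL/cmH2O.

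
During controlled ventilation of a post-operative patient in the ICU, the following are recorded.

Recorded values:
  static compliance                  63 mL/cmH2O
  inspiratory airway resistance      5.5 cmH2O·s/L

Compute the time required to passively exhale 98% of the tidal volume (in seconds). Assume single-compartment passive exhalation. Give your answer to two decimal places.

1.36

τ = R × C = 5.5 × 63 mL/cmH2O = 5.5 × 0.063 L/cmH2O = 0.3465 s.
Exhaled fraction f = 1 − e^(−t/τ) → t = −τ·ln(1 − f) = −0.3465·ln(0.02) = 1.356 s.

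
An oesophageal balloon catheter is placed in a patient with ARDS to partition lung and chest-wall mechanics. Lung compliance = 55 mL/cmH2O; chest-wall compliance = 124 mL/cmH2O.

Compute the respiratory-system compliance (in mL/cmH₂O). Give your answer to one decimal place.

38.1

Lung and chest wall are elastances in series: 1/Crs = 1/CL + 1/Ccw.
1/Crs = 1/55 + 1/124 = 0.02625.
Crs = 38.095 mL/cmH2O.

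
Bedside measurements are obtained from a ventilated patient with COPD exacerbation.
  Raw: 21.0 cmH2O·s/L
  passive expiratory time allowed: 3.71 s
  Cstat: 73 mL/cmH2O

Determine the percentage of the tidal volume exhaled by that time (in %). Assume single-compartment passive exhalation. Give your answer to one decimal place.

91.1

τ = R × C = 21.0 × 73 mL/cmH2O = 21.0 × 0.073 L/cmH2O = 1.533 s.
Passive exhalation: V(t)/V₀ = e^(−t/τ) = e^(−3.71/1.533) = 0.08891.
Fraction exhaled = 1 − 0.08891 = 0.9111 → 91.11%.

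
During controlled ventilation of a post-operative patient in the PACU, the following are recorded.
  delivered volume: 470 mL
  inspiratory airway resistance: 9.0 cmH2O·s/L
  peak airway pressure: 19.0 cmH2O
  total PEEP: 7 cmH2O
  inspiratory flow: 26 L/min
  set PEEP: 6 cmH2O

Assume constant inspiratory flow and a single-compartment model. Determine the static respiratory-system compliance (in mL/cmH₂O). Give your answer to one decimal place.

58.0

Flow: 26 L/min ÷ 60 = 0.4333 L/s.
Total PEEP = 7 cmH2O (set 6 + intrinsic 1); this is the baseline alveolar pressure.
Equation of motion (constant flow): PIP = Vt/C + R·V̇ + PEEP.
Vt/C = PIP − R·V̇ − PEEP = 19.0 − 9.0×0.4333 − 7 = 19.0 − 3.9 − 7 = 8.1 cmH2O.
C = Vt / 8.1 = 470 / 8.1 = 58.025 mL/cmH2O.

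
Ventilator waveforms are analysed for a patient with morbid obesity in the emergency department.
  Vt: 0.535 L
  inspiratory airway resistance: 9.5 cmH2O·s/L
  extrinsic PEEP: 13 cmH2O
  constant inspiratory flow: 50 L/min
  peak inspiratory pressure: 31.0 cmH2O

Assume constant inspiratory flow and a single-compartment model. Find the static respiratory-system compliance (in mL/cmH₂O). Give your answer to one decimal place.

53.1

Flow: 50 L/min ÷ 60 = 0.8333 L/s.
Equation of motion (constant flow): PIP = Vt/C + R·V̇ + PEEP.
Vt/C = PIP − R·V̇ − PEEP = 31.0 − 9.5×0.8333 − 13 = 31.0 − 7.916 − 13 = 10.084 cmH2O.
C = Vt / 10.084 = 535 / 10.084 = 53.054 mL/cmH2O.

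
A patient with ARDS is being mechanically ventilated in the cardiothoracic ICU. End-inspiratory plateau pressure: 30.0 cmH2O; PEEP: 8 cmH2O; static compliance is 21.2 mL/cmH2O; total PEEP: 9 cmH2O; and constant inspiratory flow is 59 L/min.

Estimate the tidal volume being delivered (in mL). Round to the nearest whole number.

End-expiratory occlusion gives total PEEP = 9 cmH2O (intrinsic PEEP = 9 − 8 = 1). Use total PEEP for the elastic gradient.
Vt = Cstat × (Pplat − PEEPtotal) = 21.2 × (30.0 − 9) = 21.2 × 21.0 = 445.2 mL.

445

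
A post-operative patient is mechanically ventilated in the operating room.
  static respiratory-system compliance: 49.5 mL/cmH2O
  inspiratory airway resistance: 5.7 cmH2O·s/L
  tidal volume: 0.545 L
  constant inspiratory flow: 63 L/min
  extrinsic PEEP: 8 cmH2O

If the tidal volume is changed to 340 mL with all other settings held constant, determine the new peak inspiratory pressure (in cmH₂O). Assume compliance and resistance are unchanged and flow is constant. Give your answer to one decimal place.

Flow: 63 L/min ÷ 60 = 1.05 L/s.
PIP = Vt/C + R·V̇ + PEEP (constant-flow equation of motion).
Only the elastic term changes: ΔPIP = ΔVt / C = (340 − 545) / 49.5 = -4.141 cmH2O.
Original PIP = 545/49.5 + 5.7×1.05 + 8 = 24.995 cmH2O; new PIP = 24.995 + (-4.141) = 20.854 cmH2O.

20.9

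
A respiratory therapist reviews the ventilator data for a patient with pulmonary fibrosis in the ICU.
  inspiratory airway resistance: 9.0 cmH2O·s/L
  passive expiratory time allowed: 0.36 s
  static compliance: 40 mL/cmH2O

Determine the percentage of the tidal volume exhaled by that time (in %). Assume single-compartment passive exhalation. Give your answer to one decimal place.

τ = R × C = 9.0 × 40 mL/cmH2O = 9.0 × 0.040 L/cmH2O = 0.36 s.
Passive exhalation: V(t)/V₀ = e^(−t/τ) = e^(−0.36/0.36) = 0.3679.
Fraction exhaled = 1 − 0.3679 = 0.6321 → 63.21%.

63.2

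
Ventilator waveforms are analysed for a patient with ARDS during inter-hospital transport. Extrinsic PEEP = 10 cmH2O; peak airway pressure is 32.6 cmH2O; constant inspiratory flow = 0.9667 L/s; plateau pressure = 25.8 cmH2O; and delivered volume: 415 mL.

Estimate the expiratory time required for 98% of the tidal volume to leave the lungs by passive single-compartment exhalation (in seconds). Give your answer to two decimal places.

0.72

R = (PIP − Pplat)/V̇ = (32.6 − 25.8) / 0.9667 = 6.8/0.9667 = 7.034 cmH2O·s/L.
C = Vt/(Pplat − PEEP) = 415.0 / (25.8 − 10) = 415.0/15.8 = 26.266 mL/cmH2O.
τ = R × C = 7.034 × 0.02627 L/cmH2O = 0.1848 s.
t = −τ·ln(1 − 0.98) = −0.1848·ln(0.02) = 0.7229 s.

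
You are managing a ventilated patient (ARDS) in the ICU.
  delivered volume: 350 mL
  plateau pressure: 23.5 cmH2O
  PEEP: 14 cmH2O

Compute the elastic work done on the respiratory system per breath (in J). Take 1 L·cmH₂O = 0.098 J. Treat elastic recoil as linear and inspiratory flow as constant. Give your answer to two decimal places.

0.16

Elastic work ≈ ½ × (Pplat − PEEP) × Vt = 0.5 × (23.5 − 14) × 0.350 L = 0.5 × 9.5 × 0.350 = 1.663 L·cmH2O.
× 0.098 J/(L·cmH2O) → 0.163 J.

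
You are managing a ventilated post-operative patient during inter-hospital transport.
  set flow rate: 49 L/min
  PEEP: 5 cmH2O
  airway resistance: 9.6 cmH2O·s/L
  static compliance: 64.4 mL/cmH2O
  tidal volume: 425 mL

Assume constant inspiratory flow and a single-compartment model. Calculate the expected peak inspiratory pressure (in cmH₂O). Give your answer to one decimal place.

19.4

Flow: 49 L/min ÷ 60 = 0.8167 L/s.
Equation of motion (constant flow): PIP = Vt/C + R·V̇ + PEEP.
PIP = 425/64.4 + 9.6×0.8167 + 5 = 6.599 + 7.84 + 5 = 19.439 cmH2O.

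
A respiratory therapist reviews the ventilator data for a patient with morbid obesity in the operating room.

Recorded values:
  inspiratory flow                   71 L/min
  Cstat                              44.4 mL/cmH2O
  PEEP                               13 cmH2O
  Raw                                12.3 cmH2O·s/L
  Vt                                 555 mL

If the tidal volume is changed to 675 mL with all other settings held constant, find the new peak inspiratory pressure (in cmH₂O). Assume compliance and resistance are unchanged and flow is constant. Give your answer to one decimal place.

42.8

Flow: 71 L/min ÷ 60 = 1.1833 L/s.
PIP = Vt/C + R·V̇ + PEEP (constant-flow equation of motion).
Only the elastic term changes: ΔPIP = ΔVt / C = (675 − 555) / 44.4 = 2.703 cmH2O.
Original PIP = 555/44.4 + 12.3×1.1833 + 13 = 40.055 cmH2O; new PIP = 40.055 + (2.703) = 42.758 cmH2O.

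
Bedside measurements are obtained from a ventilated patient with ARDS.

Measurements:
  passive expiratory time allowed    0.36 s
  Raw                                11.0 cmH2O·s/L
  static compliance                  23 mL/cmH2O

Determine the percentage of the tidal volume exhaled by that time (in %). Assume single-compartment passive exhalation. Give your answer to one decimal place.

τ = R × C = 11.0 × 23 mL/cmH2O = 11.0 × 0.023 L/cmH2O = 0.253 s.
Passive exhalation: V(t)/V₀ = e^(−t/τ) = e^(−0.36/0.253) = 0.241.
Fraction exhaled = 1 − 0.241 = 0.759 → 75.9%.

75.9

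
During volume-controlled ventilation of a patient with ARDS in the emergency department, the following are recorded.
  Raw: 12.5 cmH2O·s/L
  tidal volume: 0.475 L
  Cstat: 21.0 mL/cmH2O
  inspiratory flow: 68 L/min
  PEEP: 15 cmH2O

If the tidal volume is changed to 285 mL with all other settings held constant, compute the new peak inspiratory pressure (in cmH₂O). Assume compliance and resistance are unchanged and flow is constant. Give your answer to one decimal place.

Flow: 68 L/min ÷ 60 = 1.1333 L/s.
PIP = Vt/C + R·V̇ + PEEP (constant-flow equation of motion).
Only the elastic term changes: ΔPIP = ΔVt / C = (285 − 475) / 21.0 = -9.048 cmH2O.
Original PIP = 475/21.0 + 12.5×1.1333 + 15 = 51.785 cmH2O; new PIP = 51.785 + (-9.048) = 42.737 cmH2O.

42.7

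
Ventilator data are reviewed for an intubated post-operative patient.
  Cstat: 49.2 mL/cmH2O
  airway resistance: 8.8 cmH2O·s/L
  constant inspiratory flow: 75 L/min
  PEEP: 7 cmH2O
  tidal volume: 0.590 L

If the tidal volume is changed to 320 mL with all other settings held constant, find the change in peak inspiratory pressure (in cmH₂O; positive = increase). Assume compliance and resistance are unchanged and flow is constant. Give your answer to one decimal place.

-5.5

PIP = Vt/C + R·V̇ + PEEP (constant-flow equation of motion).
Only the elastic term changes: ΔPIP = ΔVt / C = (320 − 590) / 49.2 = -5.488 cmH2O.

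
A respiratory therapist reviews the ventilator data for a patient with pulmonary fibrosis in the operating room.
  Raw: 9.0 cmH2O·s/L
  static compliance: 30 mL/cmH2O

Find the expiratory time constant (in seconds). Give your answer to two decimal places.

0.27

τ = R × C = 9.0 × 30 mL/cmH2O = 9.0 × 0.030 L/cmH2O = 0.27 s.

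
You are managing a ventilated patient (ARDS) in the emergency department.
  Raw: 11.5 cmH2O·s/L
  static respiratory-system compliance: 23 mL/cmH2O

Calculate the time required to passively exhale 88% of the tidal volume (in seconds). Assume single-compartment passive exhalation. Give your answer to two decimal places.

0.56

τ = R × C = 11.5 × 23 mL/cmH2O = 11.5 × 0.023 L/cmH2O = 0.2645 s.
Exhaled fraction f = 1 − e^(−t/τ) → t = −τ·ln(1 − f) = −0.2645·ln(0.12) = 0.5608 s.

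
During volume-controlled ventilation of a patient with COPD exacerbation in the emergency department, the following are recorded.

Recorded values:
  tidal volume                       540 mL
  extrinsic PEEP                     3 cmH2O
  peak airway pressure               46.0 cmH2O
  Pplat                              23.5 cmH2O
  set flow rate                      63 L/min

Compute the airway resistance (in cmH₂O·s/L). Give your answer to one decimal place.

21.4

Flow: 63 L/min ÷ 60 = 1.05 L/s.
Raw = (PIP − Pplat) / flow = (46.0 − 23.5) / 1.05 = 22.5 / 1.05 = 21.429 cmH2O·s/L.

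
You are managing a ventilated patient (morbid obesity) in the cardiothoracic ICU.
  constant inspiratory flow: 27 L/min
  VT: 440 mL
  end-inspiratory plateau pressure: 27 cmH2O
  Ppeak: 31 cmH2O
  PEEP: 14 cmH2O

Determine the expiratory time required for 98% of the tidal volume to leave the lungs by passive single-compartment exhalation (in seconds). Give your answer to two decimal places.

1.18

Flow: 27 L/min ÷ 60 = 0.45 L/s.
R = (PIP − Pplat)/V̇ = (31 − 27) / 0.45 = 4.0/0.45 = 8.889 cmH2O·s/L.
C = Vt/(Pplat − PEEP) = 440.0 / (27 − 14) = 440.0/13.0 = 33.846 mL/cmH2O.
τ = R × C = 8.889 × 0.03385 L/cmH2O = 0.3009 s.
t = −τ·ln(1 − 0.98) = −0.3009·ln(0.02) = 1.177 s.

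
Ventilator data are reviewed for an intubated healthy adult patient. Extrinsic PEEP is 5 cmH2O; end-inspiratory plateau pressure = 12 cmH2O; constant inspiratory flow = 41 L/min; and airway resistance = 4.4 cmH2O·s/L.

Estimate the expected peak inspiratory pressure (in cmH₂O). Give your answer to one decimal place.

Flow: 41 L/min ÷ 60 = 0.6833 L/s.
PIP = Pplat + Raw × flow = 12 + 4.4 × 0.6833 = 12 + 3.007 = 15.007 cmH2O.

15.0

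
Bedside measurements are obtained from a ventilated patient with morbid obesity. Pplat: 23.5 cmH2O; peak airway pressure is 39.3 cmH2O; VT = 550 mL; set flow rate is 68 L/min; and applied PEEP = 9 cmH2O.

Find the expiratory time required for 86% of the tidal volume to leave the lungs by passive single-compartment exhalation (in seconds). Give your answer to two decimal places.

1.04

Flow: 68 L/min ÷ 60 = 1.1333 L/s.
R = (PIP − Pplat)/V̇ = (39.3 − 23.5) / 1.1333 = 15.8/1.1333 = 13.942 cmH2O·s/L.
C = Vt/(Pplat − PEEP) = 550.0 / (23.5 − 9) = 550.0/14.5 = 37.931 mL/cmH2O.
τ = R × C = 13.942 × 0.03793 L/cmH2O = 0.5288 s.
t = −τ·ln(1 − 0.86) = −0.5288·ln(0.14) = 1.04 s.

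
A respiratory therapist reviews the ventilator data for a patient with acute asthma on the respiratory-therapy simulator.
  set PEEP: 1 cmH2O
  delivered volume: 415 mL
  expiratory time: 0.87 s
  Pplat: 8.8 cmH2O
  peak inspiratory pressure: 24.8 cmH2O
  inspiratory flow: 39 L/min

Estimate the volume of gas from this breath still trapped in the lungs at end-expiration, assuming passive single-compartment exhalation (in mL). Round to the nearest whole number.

Flow: 39 L/min ÷ 60 = 0.65 L/s.
R = (PIP − Pplat)/V̇ = (24.8 − 8.8) / 0.65 = 16.0/0.65 = 24.615 cmH2O·s/L.
C = Vt/(Pplat − PEEP) = 415.0 / (8.8 − 1) = 415.0/7.8 = 53.205 mL/cmH2O.
τ = R × C = 24.615 × 0.05321 L/cmH2O = 1.31 s.
Fraction remaining = e^(−Te/τ) = e^(−0.87/1.31) = 0.5147.
Trapped volume = 415.0 × 0.5147 = 213.6 mL.

214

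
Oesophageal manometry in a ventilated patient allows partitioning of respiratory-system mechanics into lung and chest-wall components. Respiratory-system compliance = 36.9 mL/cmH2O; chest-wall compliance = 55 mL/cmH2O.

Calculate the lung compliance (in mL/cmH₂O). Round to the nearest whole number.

112

1/CL = 1/Crs − 1/Ccw.
1/CL = 1/36.9 − 1/55 = 0.008918.
CL = 112.13 mL/cmH2O.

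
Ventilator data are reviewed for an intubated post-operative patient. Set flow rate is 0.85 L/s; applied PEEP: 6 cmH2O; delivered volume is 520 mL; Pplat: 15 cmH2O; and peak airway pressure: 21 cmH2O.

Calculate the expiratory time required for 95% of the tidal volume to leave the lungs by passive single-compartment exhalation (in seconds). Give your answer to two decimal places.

R = (PIP − Pplat)/V̇ = (21 − 15) / 0.85 = 6.0/0.85 = 7.059 cmH2O·s/L.
C = Vt/(Pplat − PEEP) = 520.0 / (15 − 6) = 520.0/9.0 = 57.778 mL/cmH2O.
τ = R × C = 7.059 × 0.05778 L/cmH2O = 0.4079 s.
t = −τ·ln(1 − 0.95) = −0.4079·ln(0.05) = 1.222 s.

1.22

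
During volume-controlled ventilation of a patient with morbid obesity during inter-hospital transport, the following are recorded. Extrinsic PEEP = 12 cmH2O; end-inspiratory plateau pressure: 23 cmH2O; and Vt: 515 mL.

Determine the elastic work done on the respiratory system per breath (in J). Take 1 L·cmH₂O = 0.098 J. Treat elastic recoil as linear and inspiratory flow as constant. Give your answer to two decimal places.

Elastic work ≈ ½ × (Pplat − PEEP) × Vt = 0.5 × (23 − 12) × 0.515 L = 0.5 × 11.0 × 0.515 = 2.833 L·cmH2O.
× 0.098 J/(L·cmH2O) → 0.2776 J.

0.28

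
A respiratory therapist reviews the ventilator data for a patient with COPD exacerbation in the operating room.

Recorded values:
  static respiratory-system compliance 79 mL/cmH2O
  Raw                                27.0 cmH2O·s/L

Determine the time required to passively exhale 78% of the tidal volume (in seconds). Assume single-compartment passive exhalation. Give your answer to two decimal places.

τ = R × C = 27.0 × 79 mL/cmH2O = 27.0 × 0.079 L/cmH2O = 2.133 s.
Exhaled fraction f = 1 − e^(−t/τ) → t = −τ·ln(1 − f) = −2.133·ln(0.22) = 3.23 s.

3.23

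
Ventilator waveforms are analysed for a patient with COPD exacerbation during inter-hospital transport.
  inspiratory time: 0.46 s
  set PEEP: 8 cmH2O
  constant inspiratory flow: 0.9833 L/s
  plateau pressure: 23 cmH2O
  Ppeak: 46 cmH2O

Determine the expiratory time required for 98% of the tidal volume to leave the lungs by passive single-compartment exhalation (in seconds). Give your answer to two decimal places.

Vt = flow × Ti = 0.9833 L/s × 0.46 s × 1000 mL/L = 452.32 mL.
R = (PIP − Pplat)/V̇ = (46 − 23) / 0.9833 = 23.0/0.9833 = 23.391 cmH2O·s/L.
C = Vt/(Pplat − PEEP) = 452.32 / (23 − 8) = 452.32/15.0 = 30.155 mL/cmH2O.
τ = R × C = 23.391 × 0.03016 L/cmH2O = 0.7055 s.
t = −τ·ln(1 − 0.98) = −0.7055·ln(0.02) = 2.76 s.

2.76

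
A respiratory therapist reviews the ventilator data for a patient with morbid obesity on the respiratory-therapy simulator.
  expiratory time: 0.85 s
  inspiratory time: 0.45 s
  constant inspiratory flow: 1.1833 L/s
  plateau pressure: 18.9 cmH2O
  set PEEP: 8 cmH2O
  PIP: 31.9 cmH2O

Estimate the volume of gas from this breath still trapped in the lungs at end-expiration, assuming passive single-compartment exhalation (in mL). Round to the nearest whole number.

109

Vt = flow × Ti = 1.1833 L/s × 0.45 s × 1000 mL/L = 532.49 mL.
R = (PIP − Pplat)/V̇ = (31.9 − 18.9) / 1.1833 = 13.0/1.1833 = 10.986 cmH2O·s/L.
C = Vt/(Pplat − PEEP) = 532.49 / (18.9 − 8) = 532.49/10.9 = 48.852 mL/cmH2O.
τ = R × C = 10.986 × 0.04885 L/cmH2O = 0.5367 s.
Fraction remaining = e^(−Te/τ) = e^(−0.85/0.5367) = 0.2052.
Trapped volume = 532.49 × 0.2052 = 109.27 mL.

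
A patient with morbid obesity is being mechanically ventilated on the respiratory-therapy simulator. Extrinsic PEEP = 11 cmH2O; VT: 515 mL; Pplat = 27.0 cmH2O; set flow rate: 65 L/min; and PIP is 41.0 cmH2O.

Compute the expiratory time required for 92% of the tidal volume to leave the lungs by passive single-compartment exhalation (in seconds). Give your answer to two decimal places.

1.05

Flow: 65 L/min ÷ 60 = 1.0833 L/s.
R = (PIP − Pplat)/V̇ = (41.0 − 27.0) / 1.0833 = 14.0/1.0833 = 12.923 cmH2O·s/L.
C = Vt/(Pplat − PEEP) = 515.0 / (27.0 − 11) = 515.0/16.0 = 32.188 mL/cmH2O.
τ = R × C = 12.923 × 0.03219 L/cmH2O = 0.416 s.
t = −τ·ln(1 − 0.92) = −0.416·ln(0.08) = 1.051 s.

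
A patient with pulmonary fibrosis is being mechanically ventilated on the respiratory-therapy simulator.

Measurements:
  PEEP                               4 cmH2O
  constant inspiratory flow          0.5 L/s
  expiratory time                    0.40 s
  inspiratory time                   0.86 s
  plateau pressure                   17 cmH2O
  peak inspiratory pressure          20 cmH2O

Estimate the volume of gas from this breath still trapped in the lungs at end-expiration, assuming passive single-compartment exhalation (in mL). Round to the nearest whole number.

57

Vt = flow × Ti = 0.5 L/s × 0.86 s × 1000 mL/L = 430.0 mL.
R = (PIP − Pplat)/V̇ = (20 − 17) / 0.5 = 3.0/0.5 = 6.0 cmH2O·s/L.
C = Vt/(Pplat − PEEP) = 430.0 / (17 − 4) = 430.0/13.0 = 33.077 mL/cmH2O.
τ = R × C = 6.0 × 0.03308 L/cmH2O = 0.1985 s.
Fraction remaining = e^(−Te/τ) = e^(−0.40/0.1985) = 0.1333.
Trapped volume = 430.0 × 0.1333 = 57.319 mL.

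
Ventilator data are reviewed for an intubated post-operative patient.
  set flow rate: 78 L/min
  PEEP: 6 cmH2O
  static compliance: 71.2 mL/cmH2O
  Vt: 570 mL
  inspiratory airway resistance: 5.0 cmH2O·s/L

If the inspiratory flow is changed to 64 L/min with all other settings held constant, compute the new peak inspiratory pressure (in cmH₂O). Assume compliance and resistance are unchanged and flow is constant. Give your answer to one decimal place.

19.3

Flow: 78 L/min ÷ 60 = 1.3 L/s.
New flow: 64 L/min ÷ 60 = 1.0667 L/s.
PIP = Vt/C + R·V̇ + PEEP (constant-flow equation of motion).
Only the resistive term changes: ΔPIP = R × ΔV̇ = 5.0 × (1.0667 − 1.3) = 5.0 × -0.2333 = -1.167 cmH2O.
Original PIP = 570/71.2 + 5.0×1.3 + 6 = 20.506 cmH2O; new PIP = 20.506 + (-1.167) = 19.339 cmH2O.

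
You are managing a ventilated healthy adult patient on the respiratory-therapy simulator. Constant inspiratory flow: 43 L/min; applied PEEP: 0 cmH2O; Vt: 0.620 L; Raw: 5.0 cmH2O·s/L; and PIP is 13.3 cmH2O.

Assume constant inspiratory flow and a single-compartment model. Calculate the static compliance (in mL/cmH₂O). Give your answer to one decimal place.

Flow: 43 L/min ÷ 60 = 0.7167 L/s.
Equation of motion (constant flow): PIP = Vt/C + R·V̇ + PEEP.
Vt/C = PIP − R·V̇ − PEEP = 13.3 − 5.0×0.7167 − 0 = 13.3 − 3.584 − 0 = 9.716 cmH2O.
C = Vt / 9.716 = 620 / 9.716 = 63.812 mL/cmH2O.

63.8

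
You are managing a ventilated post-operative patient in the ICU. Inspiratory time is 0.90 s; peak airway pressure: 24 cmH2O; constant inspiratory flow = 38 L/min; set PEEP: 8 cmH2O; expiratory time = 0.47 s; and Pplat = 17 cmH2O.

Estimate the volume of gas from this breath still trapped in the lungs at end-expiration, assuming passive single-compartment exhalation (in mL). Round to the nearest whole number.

Flow: 38 L/min ÷ 60 = 0.6333 L/s.
Vt = flow × Ti = 0.6333 L/s × 0.90 s × 1000 mL/L = 569.97 mL.
R = (PIP − Pplat)/V̇ = (24 − 17) / 0.6333 = 7.0/0.6333 = 11.053 cmH2O·s/L.
C = Vt/(Pplat − PEEP) = 569.97 / (17 − 8) = 569.97/9.0 = 63.33 mL/cmH2O.
τ = R × C = 11.053 × 0.06333 L/cmH2O = 0.7 s.
Fraction remaining = e^(−Te/τ) = e^(−0.47/0.7) = 0.511.
Trapped volume = 569.97 × 0.511 = 291.25 mL.

291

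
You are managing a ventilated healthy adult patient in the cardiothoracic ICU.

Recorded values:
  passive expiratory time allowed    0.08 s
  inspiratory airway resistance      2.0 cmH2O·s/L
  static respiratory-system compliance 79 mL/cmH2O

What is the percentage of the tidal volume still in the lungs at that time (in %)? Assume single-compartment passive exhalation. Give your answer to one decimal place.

τ = R × C = 2.0 × 79 mL/cmH2O = 2.0 × 0.079 L/cmH2O = 0.158 s.
Passive exhalation: V(t)/V₀ = e^(−t/τ) = e^(−0.08/0.158) = 0.6027.
Fraction remaining = 0.6027 → 60.27%.

60.3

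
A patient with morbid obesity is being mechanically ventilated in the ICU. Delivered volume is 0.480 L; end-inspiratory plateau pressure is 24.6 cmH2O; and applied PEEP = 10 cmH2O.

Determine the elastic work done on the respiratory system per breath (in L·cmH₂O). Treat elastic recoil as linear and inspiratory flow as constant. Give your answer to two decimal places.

Elastic work ≈ ½ × (Pplat − PEEP) × Vt = 0.5 × (24.6 − 10) × 0.480 L = 0.5 × 14.6 × 0.480 = 3.504 L·cmH2O.

3.50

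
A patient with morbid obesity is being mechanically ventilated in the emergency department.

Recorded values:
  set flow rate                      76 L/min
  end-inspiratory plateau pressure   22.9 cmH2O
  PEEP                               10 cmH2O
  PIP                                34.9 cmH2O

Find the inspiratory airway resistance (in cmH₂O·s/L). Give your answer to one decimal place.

9.5

Flow: 76 L/min ÷ 60 = 1.2667 L/s.
Raw = (PIP − Pplat) / flow = (34.9 − 22.9) / 1.2667 = 12.0 / 1.2667 = 9.473 cmH2O·s/L.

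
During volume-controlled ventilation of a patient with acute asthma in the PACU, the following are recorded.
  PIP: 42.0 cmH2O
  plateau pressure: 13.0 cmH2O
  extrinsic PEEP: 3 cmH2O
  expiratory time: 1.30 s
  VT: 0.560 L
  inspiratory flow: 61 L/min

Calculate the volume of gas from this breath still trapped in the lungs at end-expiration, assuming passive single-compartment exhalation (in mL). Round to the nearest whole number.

Flow: 61 L/min ÷ 60 = 1.0167 L/s.
R = (PIP − Pplat)/V̇ = (42.0 − 13.0) / 1.0167 = 29.0/1.0167 = 28.524 cmH2O·s/L.
C = Vt/(Pplat − PEEP) = 560.0 / (13.0 − 3) = 560.0/10.0 = 56.0 mL/cmH2O.
τ = R × C = 28.524 × 0.056 L/cmH2O = 1.597 s.
Fraction remaining = e^(−Te/τ) = e^(−1.30/1.597) = 0.4431.
Trapped volume = 560.0 × 0.4431 = 248.14 mL.

248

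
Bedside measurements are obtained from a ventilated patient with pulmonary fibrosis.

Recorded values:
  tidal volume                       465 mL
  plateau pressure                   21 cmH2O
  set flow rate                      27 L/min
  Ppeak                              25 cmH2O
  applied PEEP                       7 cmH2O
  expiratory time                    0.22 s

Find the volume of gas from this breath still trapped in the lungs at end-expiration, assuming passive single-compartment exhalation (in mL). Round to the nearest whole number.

221

Flow: 27 L/min ÷ 60 = 0.45 L/s.
R = (PIP − Pplat)/V̇ = (25 − 21) / 0.45 = 4.0/0.45 = 8.889 cmH2O·s/L.
C = Vt/(Pplat − PEEP) = 465.0 / (21 − 7) = 465.0/14.0 = 33.214 mL/cmH2O.
τ = R × C = 8.889 × 0.03321 L/cmH2O = 0.2952 s.
Fraction remaining = e^(−Te/τ) = e^(−0.22/0.2952) = 0.4746.
Trapped volume = 465.0 × 0.4746 = 220.69 mL.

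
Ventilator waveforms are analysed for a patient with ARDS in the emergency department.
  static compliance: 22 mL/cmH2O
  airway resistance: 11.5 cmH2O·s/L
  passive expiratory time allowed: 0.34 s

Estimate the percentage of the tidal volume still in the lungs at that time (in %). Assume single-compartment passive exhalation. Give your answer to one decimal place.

τ = R × C = 11.5 × 22 mL/cmH2O = 11.5 × 0.022 L/cmH2O = 0.253 s.
Passive exhalation: V(t)/V₀ = e^(−t/τ) = e^(−0.34/0.253) = 0.2608.
Fraction remaining = 0.2608 → 26.08%.

26.1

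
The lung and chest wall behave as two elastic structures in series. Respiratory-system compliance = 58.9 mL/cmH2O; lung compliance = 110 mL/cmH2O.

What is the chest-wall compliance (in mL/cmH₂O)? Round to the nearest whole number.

1/Ccw = 1/Crs − 1/CL.
1/Ccw = 1/58.9 − 1/110 = 0.007887.
Ccw = 126.79 mL/cmH2O.

127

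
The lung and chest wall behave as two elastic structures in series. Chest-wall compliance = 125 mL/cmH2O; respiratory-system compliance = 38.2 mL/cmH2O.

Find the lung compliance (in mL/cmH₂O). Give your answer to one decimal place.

1/CL = 1/Crs − 1/Ccw.
1/CL = 1/38.2 − 1/125 = 0.01818.
CL = 55.006 mL/cmH2O.

55.0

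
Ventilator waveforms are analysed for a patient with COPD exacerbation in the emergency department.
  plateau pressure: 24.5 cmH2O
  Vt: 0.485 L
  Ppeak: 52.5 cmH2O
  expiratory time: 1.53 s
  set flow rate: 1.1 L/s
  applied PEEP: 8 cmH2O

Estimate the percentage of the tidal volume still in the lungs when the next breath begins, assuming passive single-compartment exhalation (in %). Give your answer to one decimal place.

12.9

R = (PIP − Pplat)/V̇ = (52.5 − 24.5) / 1.1 = 28.0/1.1 = 25.455 cmH2O·s/L.
C = Vt/(Pplat − PEEP) = 485.0 / (24.5 − 8) = 485.0/16.5 = 29.394 mL/cmH2O.
τ = R × C = 25.455 × 0.02939 L/cmH2O = 0.7481 s.
Fraction remaining at end-expiration = e^(−Te/τ) = e^(−1.53/0.7481) = 0.1294 → 12.94%.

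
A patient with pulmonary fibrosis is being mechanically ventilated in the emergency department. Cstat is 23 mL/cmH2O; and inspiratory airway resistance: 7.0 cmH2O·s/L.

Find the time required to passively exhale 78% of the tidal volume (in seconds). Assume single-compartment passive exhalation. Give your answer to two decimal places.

0.24

τ = R × C = 7.0 × 23 mL/cmH2O = 7.0 × 0.023 L/cmH2O = 0.161 s.
Exhaled fraction f = 1 − e^(−t/τ) → t = −τ·ln(1 − f) = −0.161·ln(0.22) = 0.2438 s.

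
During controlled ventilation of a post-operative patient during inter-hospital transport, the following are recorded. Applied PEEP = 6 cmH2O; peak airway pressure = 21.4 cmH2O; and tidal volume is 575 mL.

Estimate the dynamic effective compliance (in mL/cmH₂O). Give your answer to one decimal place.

37.3

Dynamic compliance = Vt / (PIP − PEEP) = 575 / (21.4 − 6) = 575 / 15.4 = 37.338 mL/cmH2O.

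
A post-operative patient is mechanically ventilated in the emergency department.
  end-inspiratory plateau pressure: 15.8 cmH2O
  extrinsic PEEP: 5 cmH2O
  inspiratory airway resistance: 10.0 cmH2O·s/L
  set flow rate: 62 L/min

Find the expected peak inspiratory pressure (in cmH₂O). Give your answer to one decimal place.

Flow: 62 L/min ÷ 60 = 1.0333 L/s.
PIP = Pplat + Raw × flow = 15.8 + 10.0 × 1.0333 = 15.8 + 10.333 = 26.133 cmH2O.

26.1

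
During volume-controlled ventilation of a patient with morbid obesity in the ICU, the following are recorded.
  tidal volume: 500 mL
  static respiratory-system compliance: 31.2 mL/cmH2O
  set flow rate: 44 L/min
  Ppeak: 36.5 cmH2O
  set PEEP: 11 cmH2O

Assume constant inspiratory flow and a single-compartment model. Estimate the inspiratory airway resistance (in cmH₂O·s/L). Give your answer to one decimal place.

12.9

Flow: 44 L/min ÷ 60 = 0.7333 L/s.
Equation of motion (constant flow): PIP = Vt/C + R·V̇ + PEEP.
R·V̇ = PIP − Vt/C − PEEP = 36.5 − 500/31.2 − 11 = 36.5 − 16.026 − 11 = 9.474 cmH2O.
R = 9.474 / 0.7333 = 12.92 cmH2O·s/L.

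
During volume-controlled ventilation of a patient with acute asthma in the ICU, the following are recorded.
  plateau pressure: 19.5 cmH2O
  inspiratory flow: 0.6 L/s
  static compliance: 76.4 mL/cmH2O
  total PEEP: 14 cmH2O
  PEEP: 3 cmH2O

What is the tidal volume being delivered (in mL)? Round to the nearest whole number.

End-expiratory occlusion gives total PEEP = 14 cmH2O (intrinsic PEEP = 14 − 3 = 11). Use total PEEP for the elastic gradient.
Vt = Cstat × (Pplat − PEEPtotal) = 76.4 × (19.5 − 14) = 76.4 × 5.5 = 420.2 mL.

420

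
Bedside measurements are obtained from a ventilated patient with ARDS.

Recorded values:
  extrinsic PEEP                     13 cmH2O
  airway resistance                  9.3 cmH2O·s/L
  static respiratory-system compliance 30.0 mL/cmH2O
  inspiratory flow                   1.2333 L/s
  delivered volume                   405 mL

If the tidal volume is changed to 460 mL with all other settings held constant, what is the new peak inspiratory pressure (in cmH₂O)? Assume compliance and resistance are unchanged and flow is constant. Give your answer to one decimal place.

PIP = Vt/C + R·V̇ + PEEP (constant-flow equation of motion).
Only the elastic term changes: ΔPIP = ΔVt / C = (460 − 405) / 30.0 = 1.833 cmH2O.
Original PIP = 405/30.0 + 9.3×1.2333 + 13 = 37.97 cmH2O; new PIP = 37.97 + (1.833) = 39.803 cmH2O.

39.8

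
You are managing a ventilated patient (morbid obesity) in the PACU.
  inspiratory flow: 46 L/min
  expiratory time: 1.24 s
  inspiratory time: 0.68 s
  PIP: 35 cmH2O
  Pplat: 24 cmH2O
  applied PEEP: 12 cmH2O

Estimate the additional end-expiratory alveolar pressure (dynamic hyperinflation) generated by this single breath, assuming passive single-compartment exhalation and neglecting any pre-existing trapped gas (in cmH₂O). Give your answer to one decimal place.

Flow: 46 L/min ÷ 60 = 0.7667 L/s.
Vt = flow × Ti = 0.7667 L/s × 0.68 s × 1000 mL/L = 521.36 mL.
R = (PIP − Pplat)/V̇ = (35 − 24) / 0.7667 = 11.0/0.7667 = 14.347 cmH2O·s/L.
C = Vt/(Pplat − PEEP) = 521.36 / (24 − 12) = 521.36/12.0 = 43.447 mL/cmH2O.
τ = R × C = 14.347 × 0.04345 L/cmH2O = 0.6234 s.
Fraction remaining = e^(−Te/τ) = e^(−1.24/0.6234) = 0.1368; trapped volume = 521.36 × 0.1368 = 71.322 mL.
Additional alveolar pressure from trapping ≈ V_trapped / C = 71.322 / 43.447 = 1.642 cmH2O.

1.6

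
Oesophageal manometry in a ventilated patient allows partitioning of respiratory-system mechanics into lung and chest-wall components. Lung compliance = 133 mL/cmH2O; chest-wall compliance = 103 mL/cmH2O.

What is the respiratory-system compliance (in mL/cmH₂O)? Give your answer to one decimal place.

Lung and chest wall are elastances in series: 1/Crs = 1/CL + 1/Ccw.
1/Crs = 1/133 + 1/103 = 0.01723.
Crs = 58.038 mL/cmH2O.

58.0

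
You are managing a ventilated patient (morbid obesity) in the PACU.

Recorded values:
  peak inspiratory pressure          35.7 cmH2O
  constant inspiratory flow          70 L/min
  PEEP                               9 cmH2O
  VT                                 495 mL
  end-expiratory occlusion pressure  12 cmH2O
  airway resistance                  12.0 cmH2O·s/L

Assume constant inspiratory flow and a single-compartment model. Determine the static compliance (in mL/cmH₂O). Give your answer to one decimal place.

51.0

Flow: 70 L/min ÷ 60 = 1.1667 L/s.
Total PEEP = 12 cmH2O (set 9 + intrinsic 3); this is the baseline alveolar pressure.
Equation of motion (constant flow): PIP = Vt/C + R·V̇ + PEEP.
Vt/C = PIP − R·V̇ − PEEP = 35.7 − 12.0×1.1667 − 12 = 35.7 − 14.0 − 12 = 9.7 cmH2O.
C = Vt / 9.7 = 495 / 9.7 = 51.031 mL/cmH2O.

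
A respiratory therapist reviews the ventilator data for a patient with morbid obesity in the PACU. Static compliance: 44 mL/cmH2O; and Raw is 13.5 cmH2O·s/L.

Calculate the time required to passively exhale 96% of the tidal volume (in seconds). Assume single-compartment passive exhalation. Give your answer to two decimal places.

1.91

τ = R × C = 13.5 × 44 mL/cmH2O = 13.5 × 0.044 L/cmH2O = 0.594 s.
Exhaled fraction f = 1 − e^(−t/τ) → t = −τ·ln(1 − f) = −0.594·ln(0.04) = 1.912 s.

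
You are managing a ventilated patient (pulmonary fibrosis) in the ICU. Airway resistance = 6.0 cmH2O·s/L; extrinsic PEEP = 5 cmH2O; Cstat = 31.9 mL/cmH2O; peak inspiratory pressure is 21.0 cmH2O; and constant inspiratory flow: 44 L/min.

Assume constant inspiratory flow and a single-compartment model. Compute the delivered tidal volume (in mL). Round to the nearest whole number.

370

Flow: 44 L/min ÷ 60 = 0.7333 L/s.
Equation of motion (constant flow): PIP = Vt/C + R·V̇ + PEEP.
Vt/C = PIP − R·V̇ − PEEP = 21.0 − 4.4 − 5 = 11.6 cmH2O.
Vt = C × 11.6 = 31.9 × 11.6 = 370.04 mL.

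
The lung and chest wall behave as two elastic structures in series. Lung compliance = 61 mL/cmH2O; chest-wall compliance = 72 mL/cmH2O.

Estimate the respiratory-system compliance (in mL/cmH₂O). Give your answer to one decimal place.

Lung and chest wall are elastances in series: 1/Crs = 1/CL + 1/Ccw.
1/Crs = 1/61 + 1/72 = 0.03028.
Crs = 33.025 mL/cmH2O.

33.0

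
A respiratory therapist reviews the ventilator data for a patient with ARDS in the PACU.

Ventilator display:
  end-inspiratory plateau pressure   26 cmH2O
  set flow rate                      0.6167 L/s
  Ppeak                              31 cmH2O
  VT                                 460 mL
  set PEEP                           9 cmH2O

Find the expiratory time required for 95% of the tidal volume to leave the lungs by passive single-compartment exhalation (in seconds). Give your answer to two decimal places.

0.66

R = (PIP − Pplat)/V̇ = (31 − 26) / 0.6167 = 5.0/0.6167 = 8.108 cmH2O·s/L.
C = Vt/(Pplat − PEEP) = 460.0 / (26 − 9) = 460.0/17.0 = 27.059 mL/cmH2O.
τ = R × C = 8.108 × 0.02706 L/cmH2O = 0.2194 s.
t = −τ·ln(1 − 0.95) = −0.2194·ln(0.05) = 0.6573 s.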